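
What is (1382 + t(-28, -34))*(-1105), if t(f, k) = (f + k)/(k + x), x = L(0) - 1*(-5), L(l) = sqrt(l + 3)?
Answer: -640852485/419 - 34255*sqrt(3)/419 ≈ -1.5296e+6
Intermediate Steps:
L(l) = sqrt(3 + l)
x = 5 + sqrt(3) (x = sqrt(3 + 0) - 1*(-5) = sqrt(3) + 5 = 5 + sqrt(3) ≈ 6.7320)
t(f, k) = (f + k)/(5 + k + sqrt(3)) (t(f, k) = (f + k)/(k + (5 + sqrt(3))) = (f + k)/(5 + k + sqrt(3)))
(1382 + t(-28, -34))*(-1105) = (1382 + (-28 - 34)/(5 - 34 + sqrt(3)))*(-1105) = (1382 - 62/(-29 + sqrt(3)))*(-1105) = -1527110 + 68510/(-29 + sqrt(3))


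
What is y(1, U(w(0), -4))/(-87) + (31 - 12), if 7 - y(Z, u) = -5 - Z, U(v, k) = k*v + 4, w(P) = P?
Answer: 1640/87 ≈ 18.851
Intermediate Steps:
U(v, k) = 4 + k*v
y(Z, u) = 12 + Z (y(Z, u) = 7 - (-5 - Z) = 7 + (5 + Z) = 12 + Z)
y(1, U(w(0), -4))/(-87) + (31 - 12) = (12 + 1)/(-87) + (31 - 12) = -1/87*13 + 19 = -13/87 + 19 = 1640/87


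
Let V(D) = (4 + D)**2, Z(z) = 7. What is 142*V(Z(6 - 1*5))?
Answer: 17182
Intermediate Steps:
142*V(Z(6 - 1*5)) = 142*(4 + 7)**2 = 142*11**2 = 142*121 = 17182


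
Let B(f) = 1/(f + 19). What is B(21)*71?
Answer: 71/40 ≈ 1.7750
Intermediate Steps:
B(f) = 1/(19 + f)
B(21)*71 = 71/(19 + 21) = 71/40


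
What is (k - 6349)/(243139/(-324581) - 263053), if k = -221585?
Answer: 1370056401/1581152758 ≈ 0.86649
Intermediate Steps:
(k - 6349)/(243139/(-324581) - 263053) = (-221585 - 6349)/(243139/(-324581) - 263053) = -227934/(243139*(-1/324581) - 263053) = -227934/(-243139/324581 - 263053) = -227934/(-85382248932/324581) = -227934*(-324581/85382248932) = 1370056401/1581152758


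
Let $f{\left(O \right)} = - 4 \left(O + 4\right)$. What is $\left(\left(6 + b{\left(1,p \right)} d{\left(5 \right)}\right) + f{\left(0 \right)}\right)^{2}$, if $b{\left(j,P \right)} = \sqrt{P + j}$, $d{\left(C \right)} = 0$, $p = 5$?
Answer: $100$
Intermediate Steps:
$f{\left(O \right)} = -16 - 4 O$ ($f{\left(O \right)} = - 4 \left(4 + O\right) = -16 - 4 O$)
$\left(\left(6 + b{\left(1,p \right)} d{\left(5 \right)}\right) + f{\left(0 \right)}\right)^{2} = \left(\left(6 + \sqrt{5 + 1} \cdot 0\right) - 16\right)^{2} = \left(\left(6 + \sqrt{6} \cdot 0\right) + \left(-16 + 0\right)\right)^{2} = \left(\left(6 + 0\right) - 16\right)^{2} = \left(6 - 16\right)^{2} = \left(-10\right)^{2} = 100$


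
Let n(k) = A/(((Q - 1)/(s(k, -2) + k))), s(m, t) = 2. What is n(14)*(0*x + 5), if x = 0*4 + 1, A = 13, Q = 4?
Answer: 1040/3 ≈ 346.67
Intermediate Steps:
x = 1 (x = 0 + 1 = 1)
n(k) = 26/3 + 13*k/3 (n(k) = 13/(((4 - 1)/(2 + k))) = 13/((3/(2 + k))) = 13*(⅔ + k/3) = 26/3 + 13*k/3)
n(14)*(0*x + 5) = (26/3 + (13/3)*14)*(0*1 + 5) = (26/3 + 182/3)*(0 + 5) = (208/3)*5 = 1040/3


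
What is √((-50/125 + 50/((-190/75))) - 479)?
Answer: I*√4504710/95 ≈ 22.341*I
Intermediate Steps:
√((-50/125 + 50/((-190/75))) - 479) = √((-50*1/125 + 50/((-190*1/75))) - 479) = √((-⅖ + 50/(-38/15)) - 479) = √((-⅖ + 50*(-15/38)) - 479) = √((-⅖ - 375/19) - 479) = √(-1913/95 - 479) = √(-47418/95) = I*√4504710/95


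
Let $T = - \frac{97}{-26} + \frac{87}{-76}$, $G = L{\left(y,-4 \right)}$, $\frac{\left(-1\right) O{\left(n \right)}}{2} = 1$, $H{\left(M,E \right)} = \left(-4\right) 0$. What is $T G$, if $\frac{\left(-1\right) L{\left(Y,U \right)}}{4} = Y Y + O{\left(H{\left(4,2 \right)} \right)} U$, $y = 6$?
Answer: $- \frac{112420}{247} \approx -455.14$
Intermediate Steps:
$H{\left(M,E \right)} = 0$
$O{\left(n \right)} = -2$ ($O{\left(n \right)} = \left(-2\right) 1 = -2$)
$L{\left(Y,U \right)} = - 4 Y^{2} + 8 U$ ($L{\left(Y,U \right)} = - 4 \left(Y Y - 2 U\right) = - 4 \left(Y^{2} - 2 U\right) = - 4 Y^{2} + 8 U$)
$G = -176$ ($G = - 4 \cdot 6^{2} + 8 \left(-4\right) = \left(-4\right) 36 - 32 = -144 - 32 = -176$)
$T = \frac{2555}{988}$ ($T = \left(-97\right) \left(- \frac{1}{26}\right) + 87 \left(- \frac{1}{76}\right) = \frac{97}{26} - \frac{87}{76} = \frac{2555}{988} \approx 2.586$)
$T G = \frac{2555}{988} \left(-176\right) = - \frac{112420}{247}$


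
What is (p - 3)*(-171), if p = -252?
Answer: 43605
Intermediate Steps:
(p - 3)*(-171) = (-252 - 3)*(-171) = -255*(-171) = 43605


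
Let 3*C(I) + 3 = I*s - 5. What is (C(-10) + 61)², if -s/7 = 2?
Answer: 11025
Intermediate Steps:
s = -14 (s = -7*2 = -14)
C(I) = -8/3 - 14*I/3 (C(I) = -1 + (I*(-14) - 5)/3 = -1 + (-14*I - 5)/3 = -1 + (-5 - 14*I)/3 = -1 + (-5/3 - 14*I/3) = -8/3 - 14*I/3)
(C(-10) + 61)² = ((-8/3 - 14/3*(-10)) + 61)² = ((-8/3 + 140/3) + 61)² = (44 + 61)² = 105² = 11025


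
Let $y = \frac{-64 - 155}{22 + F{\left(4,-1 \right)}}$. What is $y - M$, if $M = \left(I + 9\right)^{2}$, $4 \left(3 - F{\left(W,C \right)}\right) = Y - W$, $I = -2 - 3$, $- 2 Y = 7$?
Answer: $- \frac{5192}{215} \approx -24.149$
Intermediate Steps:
$Y = - \frac{7}{2}$ ($Y = \left(- \frac{1}{2}\right) 7 = - \frac{7}{2} \approx -3.5$)
$I = -5$
$F{\left(W,C \right)} = \frac{31}{8} + \frac{W}{4}$ ($F{\left(W,C \right)} = 3 - \frac{- \frac{7}{2} - W}{4} = 3 + \left(\frac{7}{8} + \frac{W}{4}\right) = \frac{31}{8} + \frac{W}{4}$)
$y = - \frac{1752}{215}$ ($y = \frac{-64 - 155}{22 + \left(\frac{31}{8} + \frac{1}{4} \cdot 4\right)} = - \frac{219}{22 + \left(\frac{31}{8} + 1\right)} = - \frac{219}{22 + \frac{39}{8}} = - \frac{219}{\frac{215}{8}} = \left(-219\right) \frac{8}{215} = - \frac{1752}{215} \approx -8.1488$)
$M = 16$ ($M = \left(-5 + 9\right)^{2} = 4^{2} = 16$)
$y - M = - \frac{1752}{215} - 16 = - \frac{5192}{215}$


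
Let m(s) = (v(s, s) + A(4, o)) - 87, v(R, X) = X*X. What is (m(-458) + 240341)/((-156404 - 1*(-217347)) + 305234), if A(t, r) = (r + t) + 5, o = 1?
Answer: 450028/366177 ≈ 1.2290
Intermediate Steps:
v(R, X) = X**2
A(t, r) = 5 + r + t
m(s) = -77 + s**2 (m(s) = (s**2 + (5 + 1 + 4)) - 87 = (s**2 + 10) - 87 = (10 + s**2) - 87 = -77 + s**2)
(m(-458) + 240341)/((-156404 - 1*(-217347)) + 305234) = ((-77 + (-458)**2) + 240341)/((-156404 - 1*(-217347)) + 305234) = ((-77 + 209764) + 240341)/((-156404 + 217347) + 305234) = (209687 + 240341)/(60943 + 305234) = 450028/366177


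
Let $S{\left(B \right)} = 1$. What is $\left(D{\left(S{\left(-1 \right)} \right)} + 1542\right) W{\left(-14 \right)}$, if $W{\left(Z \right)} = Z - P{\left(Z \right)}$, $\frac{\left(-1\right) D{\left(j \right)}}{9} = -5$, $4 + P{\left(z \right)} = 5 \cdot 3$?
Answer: $-39675$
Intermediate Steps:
$P{\left(z \right)} = 11$ ($P{\left(z \right)} = -4 + 5 \cdot 3 = -4 + 15 = 11$)
$D{\left(j \right)} = 45$ ($D{\left(j \right)} = \left(-9\right) \left(-5\right) = 45$)
$W{\left(Z \right)} = -11 + Z$ ($W{\left(Z \right)} = Z - 11 = -11 + Z$)
$\left(D{\left(S{\left(-1 \right)} \right)} + 1542\right) W{\left(-14 \right)} = \left(45 + 1542\right) \left(-11 - 14\right) = 1587 \left(-25\right) = -39675$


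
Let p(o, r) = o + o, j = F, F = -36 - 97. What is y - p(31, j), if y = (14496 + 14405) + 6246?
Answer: 35085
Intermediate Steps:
y = 35147 (y = 28901 + 6246 = 35147)
F = -133
j = -133
p(o, r) = 2*o
y - p(31, j) = 35147 - 2*31 = 35147 - 1*62 = 35147 - 62 = 35085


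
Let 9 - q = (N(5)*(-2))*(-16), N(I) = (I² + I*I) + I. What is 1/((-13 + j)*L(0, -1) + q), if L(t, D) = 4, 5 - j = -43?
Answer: -1/1611 ≈ -0.00062073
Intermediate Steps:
j = 48 (j = 5 - 1*(-43) = 5 + 43 = 48)
N(I) = I + 2*I² (N(I) = (I² + I²) + I = 2*I² + I = I + 2*I²)
q = -1751 (q = 9 - (5*(1 + 2*5))*(-2)*(-16) = 9 - (5*(1 + 10))*(-2)*(-16) = 9 - (5*11)*(-2)*(-16) = 9 - 55*(-2)*(-16) = 9 - (-110)*(-16) = 9 - 1*1760 = 9 - 1760 = -1751)
1/((-13 + j)*L(0, -1) + q) = 1/((-13 + 48)*4 - 1751) = 1/(35*4 - 1751) = 1/(140 - 1751) = 1/(-1611) = -1/1611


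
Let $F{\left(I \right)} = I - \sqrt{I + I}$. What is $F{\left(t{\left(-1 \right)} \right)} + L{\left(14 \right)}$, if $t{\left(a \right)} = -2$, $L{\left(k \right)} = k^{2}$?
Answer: $194 - 2 i \approx 194.0 - 2.0 i$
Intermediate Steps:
$F{\left(I \right)} = I - \sqrt{2} \sqrt{I}$ ($F{\left(I \right)} = I - \sqrt{2 I} = I - \sqrt{2} \sqrt{I}$)
$F{\left(t{\left(-1 \right)} \right)} + L{\left(14 \right)} = \left(-2 - \sqrt{2} \sqrt{-2}\right) + 14^{2} = \left(-2 - \sqrt{2} i \sqrt{2}\right) + 196 = \left(-2 - 2 i\right) + 196 = 194 - 2 i$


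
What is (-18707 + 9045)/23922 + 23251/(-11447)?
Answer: -333405668/136917567 ≈ -2.4351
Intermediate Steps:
(-18707 + 9045)/23922 + 23251/(-11447) = -9662*1/23922 + 23251*(-1/11447) = -4831/11961 - 23251/11447 = -333405668/136917567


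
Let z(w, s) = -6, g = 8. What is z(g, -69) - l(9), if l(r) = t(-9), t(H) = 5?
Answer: -11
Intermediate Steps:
l(r) = 5
z(g, -69) - l(9) = -6 - 1*5 = -6 - 5 = -11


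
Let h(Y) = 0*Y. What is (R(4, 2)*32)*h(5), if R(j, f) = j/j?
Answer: 0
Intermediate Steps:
R(j, f) = 1
h(Y) = 0
(R(4, 2)*32)*h(5) = (1*32)*0 = 32*0 = 0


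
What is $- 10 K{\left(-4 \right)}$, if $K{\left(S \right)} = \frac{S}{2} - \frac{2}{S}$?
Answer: $15$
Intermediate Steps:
$K{\left(S \right)} = \frac{S}{2} - \frac{2}{S}$ ($K{\left(S \right)} = S \frac{1}{2} - \frac{2}{S} = \frac{S}{2} - \frac{2}{S}$)
$- 10 K{\left(-4 \right)} = - 10 \left(\frac{1}{2} \left(-4\right) - \frac{2}{-4}\right) = - 10 \left(-2 - - \frac{1}{2}\right) = - 10 \left(-2 + \frac{1}{2}\right) = \left(-10\right) \left(- \frac{3}{2}\right) = 15$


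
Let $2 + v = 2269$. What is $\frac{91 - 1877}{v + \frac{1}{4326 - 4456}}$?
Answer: $- \frac{12220}{15511} \approx -0.78783$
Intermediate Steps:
$v = 2267$ ($v = -2 + 2269 = 2267$)
$\frac{91 - 1877}{v + \frac{1}{4326 - 4456}} = \frac{91 - 1877}{2267 + \frac{1}{4326 - 4456}} = - \frac{1786}{2267 + \frac{1}{-130}} = - \frac{1786}{2267 - \frac{1}{130}} = - \frac{1786}{\frac{294709}{130}} = \left(-1786\right) \frac{130}{294709} = - \frac{12220}{15511}$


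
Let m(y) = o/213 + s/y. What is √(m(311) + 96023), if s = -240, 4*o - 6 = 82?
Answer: √421358958702573/66243 ≈ 309.87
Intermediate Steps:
o = 22 (o = 3/2 + (¼)*82 = 3/2 + 41/2 = 22)
m(y) = 22/213 - 240/y
√(m(311) + 96023) = √((22/213 - 240/311) + 96023) = √(-44278/66243 + 96023) = √(6360807311/66243) = √421358958702573/66243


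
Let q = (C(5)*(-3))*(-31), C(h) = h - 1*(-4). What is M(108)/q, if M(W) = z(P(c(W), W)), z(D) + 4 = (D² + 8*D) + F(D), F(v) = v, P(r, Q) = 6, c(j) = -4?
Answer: 86/837 ≈ 0.10275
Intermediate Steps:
C(h) = 4 + h (C(h) = h + 4 = 4 + h)
q = 837 (q = ((4 + 5)*(-3))*(-31) = (9*(-3))*(-31) = -27*(-31) = 837)
z(D) = -4 + D² + 9*D (z(D) = -4 + ((D² + 8*D) + D) = -4 + (D² + 9*D) = -4 + D² + 9*D)
M(W) = 86 (M(W) = -4 + 6² + 9*6 = -4 + 36 + 54 = 86)
M(108)/q = 86/837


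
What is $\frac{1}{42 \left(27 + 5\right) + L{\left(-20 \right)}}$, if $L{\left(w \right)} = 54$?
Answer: $\frac{1}{1398} \approx 0.00071531$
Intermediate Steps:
$\frac{1}{42 \left(27 + 5\right) + L{\left(-20 \right)}} = \frac{1}{42 \left(27 + 5\right) + 54} = \frac{1}{42 \cdot 32 + 54} = \frac{1}{1344 + 54} = \frac{1}{1398}$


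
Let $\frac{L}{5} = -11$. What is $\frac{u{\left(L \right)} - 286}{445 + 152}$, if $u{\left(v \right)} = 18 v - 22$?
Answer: $- \frac{1298}{597} \approx -2.1742$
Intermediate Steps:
$L = -55$ ($L = 5 \left(-11\right) = -55$)
$u{\left(v \right)} = -22 + 18 v$
$\frac{u{\left(L \right)} - 286}{445 + 152} = \frac{\left(-22 + 18 \left(-55\right)\right) - 286}{445 + 152} = \frac{\left(-22 - 990\right) - 286}{597} = \left(-1012 - 286\right) \frac{1}{597} = \left(-1298\right) \frac{1}{597} = - \frac{1298}{597}$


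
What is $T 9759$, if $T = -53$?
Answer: $-517227$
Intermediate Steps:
$T 9759 = \left(-53\right) 9759 = -517227$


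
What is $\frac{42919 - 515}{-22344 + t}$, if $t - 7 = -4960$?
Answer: $- \frac{42404}{27297} \approx -1.5534$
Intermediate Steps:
$t = -4953$ ($t = 7 - 4960 = -4953$)
$\frac{42919 - 515}{-22344 + t} = \frac{42919 - 515}{-22344 - 4953} = \frac{42404}{-27297} = 42404 \left(- \frac{1}{27297}\right) = - \frac{42404}{27297}$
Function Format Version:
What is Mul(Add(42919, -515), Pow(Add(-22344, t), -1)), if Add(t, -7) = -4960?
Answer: Rational(-42404, 27297) ≈ -1.5534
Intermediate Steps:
t = -4953 (t = Add(7, -4960) = -4953)
Mul(Add(42919, -515), Pow(Add(-22344, t), -1)) = Mul(Add(42919, -515), Pow(Add(-22344, -4953), -1)) = Mul(42404, Pow(-27297, -1)) = Mul(42404, Rational(-1, 27297)) = Rational(-42404, 27297)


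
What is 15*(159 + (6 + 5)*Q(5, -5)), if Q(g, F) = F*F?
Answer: 6510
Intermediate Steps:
Q(g, F) = F**2
15*(159 + (6 + 5)*Q(5, -5)) = 15*(159 + (6 + 5)*(-5)**2) = 15*(159 + 11*25) = 15*(159 + 275) = 15*434 = 6510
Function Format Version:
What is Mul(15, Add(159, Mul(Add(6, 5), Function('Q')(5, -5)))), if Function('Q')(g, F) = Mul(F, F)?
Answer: 6510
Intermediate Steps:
Function('Q')(g, F) = Pow(F, 2)
Mul(15, Add(159, Mul(Add(6, 5), Function('Q')(5, -5)))) = Mul(15, Add(159, Mul(Add(6, 5), Pow(-5, 2)))) = Mul(15, Add(159, Mul(11, 25))) = Mul(15, Add(159, 275)) = Mul(15, 434) = 6510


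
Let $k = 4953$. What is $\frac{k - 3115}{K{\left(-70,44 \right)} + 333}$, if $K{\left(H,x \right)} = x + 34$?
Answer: $\frac{1838}{411} \approx 4.472$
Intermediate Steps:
$K{\left(H,x \right)} = 34 + x$
$\frac{k - 3115}{K{\left(-70,44 \right)} + 333} = \frac{4953 - 3115}{\left(34 + 44\right) + 333} = \frac{1838}{78 + 333} = \frac{1838}{411}$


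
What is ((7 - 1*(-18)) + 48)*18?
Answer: 1314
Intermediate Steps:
((7 - 1*(-18)) + 48)*18 = ((7 + 18) + 48)*18 = (25 + 48)*18 = 73*18 = 1314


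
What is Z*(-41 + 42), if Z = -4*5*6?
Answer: -120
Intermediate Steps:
Z = -120 (Z = -20*6 = -120)
Z*(-41 + 42) = -120*(-41 + 42) = -120*1 = -120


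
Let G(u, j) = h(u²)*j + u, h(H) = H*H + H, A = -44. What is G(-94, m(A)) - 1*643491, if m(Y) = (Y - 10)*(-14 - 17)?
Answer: 130711523783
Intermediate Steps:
h(H) = H + H² (h(H) = H² + H = H + H²)
m(Y) = 310 - 31*Y (m(Y) = (-10 + Y)*(-31) = 310 - 31*Y)
G(u, j) = u + j*u²*(1 + u²) (G(u, j) = (u²*(1 + u²))*j + u = j*u²*(1 + u²) + u = u + j*u²*(1 + u²))
G(-94, m(A)) - 1*643491 = -94*(1 + (310 - 31*(-44))*(-94)*(1 + (-94)²)) - 1*643491 = -94*(1 + (310 + 1364)*(-94)*(1 + 8836)) - 643491 = -94*(1 + 1674*(-94)*8837) - 643491 = -94*(1 - 1390554972) - 643491 = -94*(-1390554971) - 643491 = 130712167274 - 643491 = 130711523783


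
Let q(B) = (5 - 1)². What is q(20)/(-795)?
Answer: -16/795 ≈ -0.020126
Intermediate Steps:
q(B) = 16 (q(B) = 4² = 16)
q(20)/(-795) = 16/(-795) = 16*(-1/795) = -16/795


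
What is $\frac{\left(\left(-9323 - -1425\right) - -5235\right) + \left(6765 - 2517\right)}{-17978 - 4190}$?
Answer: $- \frac{1585}{22168} \approx -0.071499$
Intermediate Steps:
$\frac{\left(\left(-9323 - -1425\right) - -5235\right) + \left(6765 - 2517\right)}{-17978 - 4190} = \frac{\left(\left(-9323 + 1425\right) + 5235\right) + \left(6765 - 2517\right)}{-22168} = \left(\left(-7898 + 5235\right) + 4248\right) \left(- \frac{1}{22168}\right) = \left(-2663 + 4248\right) \left(- \frac{1}{22168}\right) = 1585 \left(- \frac{1}{22168}\right) = - \frac{1585}{22168}$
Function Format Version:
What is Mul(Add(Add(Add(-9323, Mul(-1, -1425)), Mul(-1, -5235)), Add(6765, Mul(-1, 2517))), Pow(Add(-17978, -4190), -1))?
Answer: Rational(-1585, 22168) ≈ -0.071499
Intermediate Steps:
Mul(Add(Add(Add(-9323, Mul(-1, -1425)), Mul(-1, -5235)), Add(6765, Mul(-1, 2517))), Pow(Add(-17978, -4190), -1)) = Mul(Add(Add(Add(-9323, 1425), 5235), Add(6765, -2517)), Pow(-22168, -1)) = Mul(Add(Add(-7898, 5235), 4248), Rational(-1, 22168)) = Mul(Add(-2663, 4248), Rational(-1, 22168)) = Mul(1585, Rational(-1, 22168)) = Rational(-1585, 22168)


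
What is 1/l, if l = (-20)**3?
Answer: -1/8000 ≈ -0.00012500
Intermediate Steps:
l = -8000
1/l = 1/(-8000) = -1/8000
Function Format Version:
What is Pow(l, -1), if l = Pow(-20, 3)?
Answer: Rational(-1, 8000) ≈ -0.00012500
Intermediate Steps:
l = -8000
Pow(l, -1) = Pow(-8000, -1) = Rational(-1, 8000)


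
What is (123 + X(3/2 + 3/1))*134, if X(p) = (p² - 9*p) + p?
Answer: 28743/2 ≈ 14372.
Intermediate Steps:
X(p) = p² - 8*p
(123 + X(3/2 + 3/1))*134 = (123 + (3/2 + 3/1)*(-8 + (3/2 + 3/1)))*134 = (123 + (3*(½) + 3*1)*(-8 + (3*(½) + 3*1)))*134 = (123 + (3/2 + 3)*(-8 + (3/2 + 3)))*134 = (123 + 9*(-8 + 9/2)/2)*134 = (123 + (9/2)*(-7/2))*134 = (123 - 63/4)*134 = (429/4)*134 = 28743/2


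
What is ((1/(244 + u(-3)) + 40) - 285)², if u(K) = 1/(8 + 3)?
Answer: 432719258596/7209225 ≈ 60023.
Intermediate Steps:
u(K) = 1/11
((1/(244 + u(-3)) + 40) - 285)² = ((1/(244 + 1/11) + 40) - 285)² = ((1/(2685/11) + 40) - 285)² = ((11/2685 + 40) - 285)² = (107411/2685 - 285)² = (-657814/2685)² = 432719258596/7209225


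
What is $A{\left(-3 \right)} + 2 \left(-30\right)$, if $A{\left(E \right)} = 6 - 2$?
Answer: $-56$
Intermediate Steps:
$A{\left(E \right)} = 4$
$A{\left(-3 \right)} + 2 \left(-30\right) = 4 + 2 \left(-30\right) = 4 - 60 = -56$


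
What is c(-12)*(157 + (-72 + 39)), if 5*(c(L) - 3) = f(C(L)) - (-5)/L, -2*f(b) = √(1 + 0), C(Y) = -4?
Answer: 5239/15 ≈ 349.27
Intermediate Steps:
f(b) = -½ (f(b) = -√(1 + 0)/2 = -√1/2 = -½*1 = -½)
c(L) = 29/10 + 1/L (c(L) = 3 + (-½ - (-5)/L)/5 = 3 + (-½ + 5/L)/5 = 3 + (-⅒ + 1/L) = 29/10 + 1/L)
c(-12)*(157 + (-72 + 39)) = (29/10 + 1/(-12))*(157 + (-72 + 39)) = (29/10 - 1/12)*(157 - 33) = (169/60)*124 = 5239/15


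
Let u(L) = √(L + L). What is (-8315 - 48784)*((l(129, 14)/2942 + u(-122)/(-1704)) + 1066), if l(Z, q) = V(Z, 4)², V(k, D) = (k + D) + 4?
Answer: -180143976159/2942 + 19033*I*√61/284 ≈ -6.1232e+7 + 523.42*I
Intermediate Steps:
u(L) = √2*√L (u(L) = √(2*L) = √2*√L)
V(k, D) = 4 + D + k (V(k, D) = (D + k) + 4 = 4 + D + k)
l(Z, q) = (8 + Z)² (l(Z, q) = (4 + 4 + Z)² = (8 + Z)²)
(-8315 - 48784)*((l(129, 14)/2942 + u(-122)/(-1704)) + 1066) = (-8315 - 48784)*(((8 + 129)²/2942 + (√2*√(-122))/(-1704)) + 1066) = -57099*((137²*(1/2942) + (√2*(I*√122))*(-1/1704)) + 1066) = -57099*((18769*(1/2942) + (2*I*√61)*(-1/1704)) + 1066) = -57099*((18769/2942 - I*√61/852) + 1066) = -57099*(3154941/2942 - I*√61/852) = -180143976159/2942 + 19033*I*√61/284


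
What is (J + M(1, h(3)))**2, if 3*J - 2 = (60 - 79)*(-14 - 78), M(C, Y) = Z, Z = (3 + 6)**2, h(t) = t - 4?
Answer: 3972049/9 ≈ 4.4134e+5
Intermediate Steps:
h(t) = -4 + t
Z = 81 (Z = 9**2 = 81)
M(C, Y) = 81
J = 1750/3 (J = 2/3 + ((60 - 79)*(-14 - 78))/3 = 2/3 + (-19*(-92))/3 = 2/3 + (1/3)*1748 = 2/3 + 1748/3 = 1750/3 ≈ 583.33)
(J + M(1, h(3)))**2 = (1750/3 + 81)**2 = (1993/3)**2 = 3972049/9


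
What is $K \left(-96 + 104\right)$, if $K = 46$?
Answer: $368$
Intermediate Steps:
$K \left(-96 + 104\right) = 46 \left(-96 + 104\right) = 46 \cdot 8 = 368$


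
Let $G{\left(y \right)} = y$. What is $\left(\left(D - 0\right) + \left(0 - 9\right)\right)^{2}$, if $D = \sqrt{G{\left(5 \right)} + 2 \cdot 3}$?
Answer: $\left(9 - \sqrt{11}\right)^{2} \approx 32.301$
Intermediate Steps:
$D = \sqrt{11}$ ($D = \sqrt{5 + 2 \cdot 3} = \sqrt{5 + 6} = \sqrt{11} \approx 3.3166$)
$\left(\left(D - 0\right) + \left(0 - 9\right)\right)^{2} = \left(\left(\sqrt{11} - 0\right) + \left(0 - 9\right)\right)^{2} = \left(\left(\sqrt{11} + 0\right) + \left(0 - 9\right)\right)^{2} = \left(\sqrt{11} - 9\right)^{2} = \left(-9 + \sqrt{11}\right)^{2}$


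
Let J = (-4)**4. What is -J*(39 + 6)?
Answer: -11520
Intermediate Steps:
J = 256
-J*(39 + 6) = -256*(39 + 6) = -256*45 = -1*11520 = -11520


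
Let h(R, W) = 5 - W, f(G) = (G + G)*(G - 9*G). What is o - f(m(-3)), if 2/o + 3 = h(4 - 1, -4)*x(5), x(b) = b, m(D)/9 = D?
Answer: 244945/21 ≈ 11664.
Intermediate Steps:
m(D) = 9*D
f(G) = -16*G² (f(G) = (2*G)*(-8*G) = -16*G²)
o = 1/21 (o = 2/(-3 + (5 - 1*(-4))*5) = 2/(-3 + (5 + 4)*5) = 2/(-3 + 9*5) = 2/(-3 + 45) = 2/42 = 2*(1/42) = 1/21 ≈ 0.047619)
o - f(m(-3)) = 1/21 - (-16)*(9*(-3))² = 1/21 - (-16)*(-27)² = 1/21 - (-16)*729 = 1/21 - 1*(-11664) = 1/21 + 11664 = 244945/21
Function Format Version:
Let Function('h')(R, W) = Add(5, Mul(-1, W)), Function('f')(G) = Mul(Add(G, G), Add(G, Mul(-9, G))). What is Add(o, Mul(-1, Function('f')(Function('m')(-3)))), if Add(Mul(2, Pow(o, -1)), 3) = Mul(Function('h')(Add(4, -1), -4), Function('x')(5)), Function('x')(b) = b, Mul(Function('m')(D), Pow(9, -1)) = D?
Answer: Rational(244945, 21) ≈ 11664.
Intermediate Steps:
Function('m')(D) = Mul(9, D)
Function('f')(G) = Mul(-16, Pow(G, 2)) (Function('f')(G) = Mul(Mul(2, G), Mul(-8, G)) = Mul(-16, Pow(G, 2)))
o = Rational(1, 21) (o = Mul(2, Pow(Add(-3, Mul(Add(5, Mul(-1, -4)), 5)), -1)) = Mul(2, Pow(Add(-3, Mul(Add(5, 4), 5)), -1)) = Mul(2, Pow(Add(-3, Mul(9, 5)), -1)) = Mul(2, Pow(Add(-3, 45), -1)) = Mul(2, Pow(42, -1)) = Mul(2, Rational(1, 42)) = Rational(1, 21) ≈ 0.047619)
Add(o, Mul(-1, Function('f')(Function('m')(-3)))) = Add(Rational(1, 21), Mul(-1, Mul(-16, Pow(Mul(9, -3), 2)))) = Add(Rational(1, 21), Mul(-1, Mul(-16, Pow(-27, 2)))) = Add(Rational(1, 21), Mul(-1, Mul(-16, 729))) = Add(Rational(1, 21), Mul(-1, -11664)) = Add(Rational(1, 21), 11664) = Rational(244945, 21)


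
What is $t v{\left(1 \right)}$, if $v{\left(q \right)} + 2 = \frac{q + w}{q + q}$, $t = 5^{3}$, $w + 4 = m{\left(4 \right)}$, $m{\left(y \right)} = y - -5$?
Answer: $125$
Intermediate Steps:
$m{\left(y \right)} = 5 + y$ ($m{\left(y \right)} = y + 5 = 5 + y$)
$w = 5$ ($w = -4 + \left(5 + 4\right) = -4 + 9 = 5$)
$t = 125$
$v{\left(q \right)} = -2 + \frac{5 + q}{2 q}$ ($v{\left(q \right)} = -2 + \frac{q + 5}{q + q} = -2 + \frac{5 + q}{2 q}$)
$t v{\left(1 \right)} = 125 \frac{5 - 3}{2 \cdot 1} = 125 \cdot \frac{1}{2} \cdot 1 \left(5 - 3\right) = 125 \cdot \frac{1}{2} \cdot 1 \cdot 2 = 125 \cdot 1 = 125$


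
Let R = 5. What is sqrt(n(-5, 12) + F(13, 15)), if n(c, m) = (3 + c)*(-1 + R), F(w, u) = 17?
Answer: 3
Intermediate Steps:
n(c, m) = 12 + 4*c (n(c, m) = (3 + c)*(-1 + 5) = (3 + c)*4 = 12 + 4*c)
sqrt(n(-5, 12) + F(13, 15)) = sqrt((12 + 4*(-5)) + 17) = sqrt((12 - 20) + 17) = sqrt(-8 + 17) = sqrt(9) = 3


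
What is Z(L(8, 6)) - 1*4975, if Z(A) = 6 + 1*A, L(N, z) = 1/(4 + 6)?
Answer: -49689/10 ≈ -4968.9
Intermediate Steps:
L(N, z) = ⅒ (L(N, z) = 1/10 = ⅒)
Z(A) = 6 + A
Z(L(8, 6)) - 1*4975 = (6 + ⅒) - 1*4975 = 61/10 - 4975 = -49689/10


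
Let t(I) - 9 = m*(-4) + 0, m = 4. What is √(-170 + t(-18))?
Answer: I*√177 ≈ 13.304*I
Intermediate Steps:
t(I) = -7 (t(I) = 9 + (4*(-4) + 0) = 9 + (-16 + 0) = 9 - 16 = -7)
√(-170 + t(-18)) = √(-170 - 7) = √(-177) = I*√177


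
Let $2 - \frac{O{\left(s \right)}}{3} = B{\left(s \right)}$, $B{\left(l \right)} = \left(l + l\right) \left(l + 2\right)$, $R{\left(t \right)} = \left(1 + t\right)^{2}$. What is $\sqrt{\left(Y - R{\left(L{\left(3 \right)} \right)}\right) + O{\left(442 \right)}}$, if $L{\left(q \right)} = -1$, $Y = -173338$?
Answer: $2 i \sqrt{337705} \approx 1162.2 i$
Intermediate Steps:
$B{\left(l \right)} = 2 l \left(2 + l\right)$
$O{\left(s \right)} = 6 - 6 s \left(2 + s\right)$ ($O{\left(s \right)} = 6 - 3 \cdot 2 s \left(2 + s\right) = 6 - 6 s \left(2 + s\right)$)
$\sqrt{\left(Y - R{\left(L{\left(3 \right)} \right)}\right) + O{\left(442 \right)}} = \sqrt{\left(-173338 - \left(1 - 1\right)^{2}\right) + \left(6 - 2652 \left(2 + 442\right)\right)} = \sqrt{\left(-173338 - 0^{2}\right) + \left(6 - 2652 \cdot 444\right)} = \sqrt{\left(-173338 - 0\right) + \left(6 - 1177488\right)} = \sqrt{\left(-173338 + 0\right) - 1177482} = \sqrt{-173338 - 1177482} = \sqrt{-1350820} = 2 i \sqrt{337705}$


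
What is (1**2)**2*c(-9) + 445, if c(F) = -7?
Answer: 438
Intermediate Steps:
(1**2)**2*c(-9) + 445 = (1**2)**2*(-7) + 445 = 1**2*(-7) + 445 = 1*(-7) + 445 = -7 + 445 = 438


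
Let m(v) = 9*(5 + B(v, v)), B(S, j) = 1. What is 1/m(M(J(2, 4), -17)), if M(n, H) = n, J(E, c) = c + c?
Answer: 1/54 ≈ 0.018519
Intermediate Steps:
J(E, c) = 2*c
m(v) = 54 (m(v) = 9*(5 + 1) = 9*6 = 54)
1/m(M(J(2, 4), -17)) = 1/54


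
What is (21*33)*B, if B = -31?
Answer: -21483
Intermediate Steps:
(21*33)*B = (21*33)*(-31) = 693*(-31) = -21483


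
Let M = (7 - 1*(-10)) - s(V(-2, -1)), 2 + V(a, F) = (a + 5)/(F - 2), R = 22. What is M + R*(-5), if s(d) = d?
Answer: -90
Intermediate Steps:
V(a, F) = -2 + (5 + a)/(-2 + F) (V(a, F) = -2 + (a + 5)/(F - 2) = -2 + (5 + a)/(-2 + F))
M = 20 (M = (7 - 1*(-10)) - (9 - 2 - 2*(-1))/(-2 - 1) = (7 + 10) - (9 - 2 + 2)/(-3) = 17 - (-1)*9/3 = 17 - 1*(-3) = 17 + 3 = 20)
M + R*(-5) = 20 + 22*(-5) = 20 - 110 = -90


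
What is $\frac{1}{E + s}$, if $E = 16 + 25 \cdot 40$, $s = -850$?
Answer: $\frac{1}{166} \approx 0.0060241$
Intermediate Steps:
$E = 1016$ ($E = 16 + 1000 = 1016$)
$\frac{1}{E + s} = \frac{1}{1016 - 850} = \frac{1}{166}$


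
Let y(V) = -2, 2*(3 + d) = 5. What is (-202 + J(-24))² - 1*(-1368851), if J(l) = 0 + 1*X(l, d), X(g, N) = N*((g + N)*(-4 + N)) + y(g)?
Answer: 91903793/64 ≈ 1.4360e+6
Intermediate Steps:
d = -½ (d = -3 + (½)*5 = -3 + 5/2 = -½ ≈ -0.50000)
X(g, N) = -2 + N*(-4 + N)*(N + g) (X(g, N) = N*((g + N)*(-4 + N)) - 2 = N*((N + g)*(-4 + N)) - 2 = N*((-4 + N)*(N + g)) - 2 = N*(-4 + N)*(N + g) - 2 = -2 + N*(-4 + N)*(N + g))
J(l) = -25/8 + 9*l/4 (J(l) = 0 + 1*(-2 + (-½)³ - 4*(-½)² + l*(-½)² - 4*(-½)*l) = 0 + 1*(-2 - ⅛ - 4*¼ + l*(¼) + 2*l) = 0 + 1*(-2 - ⅛ - 1 + l/4 + 2*l) = 0 + 1*(-25/8 + 9*l/4) = 0 + (-25/8 + 9*l/4) = -25/8 + 9*l/4)
(-202 + J(-24))² - 1*(-1368851) = (-202 + (-25/8 + (9/4)*(-24)))² - 1*(-1368851) = (-202 + (-25/8 - 54))² + 1368851 = (-202 - 457/8)² + 1368851 = (-2073/8)² + 1368851 = 4297329/64 + 1368851 = 91903793/64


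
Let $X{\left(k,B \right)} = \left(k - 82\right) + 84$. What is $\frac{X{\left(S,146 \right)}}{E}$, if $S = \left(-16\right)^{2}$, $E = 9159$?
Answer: $\frac{2}{71} \approx 0.028169$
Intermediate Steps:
$S = 256$
$X{\left(k,B \right)} = 2 + k$ ($X{\left(k,B \right)} = \left(-82 + k\right) + 84 = 2 + k$)
$\frac{X{\left(S,146 \right)}}{E} = \frac{2 + 256}{9159} = 258 \cdot \frac{1}{9159} = \frac{2}{71}$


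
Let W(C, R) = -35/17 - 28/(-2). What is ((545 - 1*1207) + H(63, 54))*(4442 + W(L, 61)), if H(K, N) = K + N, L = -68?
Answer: -41265765/17 ≈ -2.4274e+6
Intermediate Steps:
W(C, R) = 203/17 (W(C, R) = -35*1/17 - 28*(-1/2) = -35/17 + 14 = 203/17)
((545 - 1*1207) + H(63, 54))*(4442 + W(L, 61)) = ((545 - 1*1207) + (63 + 54))*(4442 + 203/17) = ((545 - 1207) + 117)*(75717/17) = (-662 + 117)*(75717/17) = -545*75717/17 = -41265765/17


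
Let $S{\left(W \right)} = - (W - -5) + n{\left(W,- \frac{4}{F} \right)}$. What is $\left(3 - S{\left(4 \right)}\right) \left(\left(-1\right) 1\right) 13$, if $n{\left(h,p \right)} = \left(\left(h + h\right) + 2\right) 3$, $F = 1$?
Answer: $234$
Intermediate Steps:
$n{\left(h,p \right)} = 6 + 6 h$ ($n{\left(h,p \right)} = \left(2 h + 2\right) 3 = \left(2 + 2 h\right) 3 = 6 + 6 h$)
$S{\left(W \right)} = 1 + 5 W$ ($S{\left(W \right)} = - (W - -5) + \left(6 + 6 W\right) = - (W + 5) + \left(6 + 6 W\right) = - (5 + W) + \left(6 + 6 W\right) = \left(-5 - W\right) + \left(6 + 6 W\right) = 1 + 5 W$)
$\left(3 - S{\left(4 \right)}\right) \left(\left(-1\right) 1\right) 13 = \left(3 - \left(1 + 5 \cdot 4\right)\right) \left(\left(-1\right) 1\right) 13 = \left(3 - \left(1 + 20\right)\right) \left(-1\right) 13 = \left(3 - 21\right) \left(-1\right) 13 = \left(-18\right) \left(-1\right) 13 = 18 \cdot 13 = 234$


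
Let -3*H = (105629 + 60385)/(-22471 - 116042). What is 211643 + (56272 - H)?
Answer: 12369885019/46171 ≈ 2.6791e+5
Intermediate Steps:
H = 18446/46171 (H = -(105629 + 60385)/(3*(-22471 - 116042)) = -55338/(-138513) = -55338*(-1)/138513 = -⅓*(-55338/46171) = 18446/46171 ≈ 0.39951)
211643 + (56272 - H) = 211643 + (56272 - 1*18446/46171) = 211643 + (56272 - 18446/46171) = 211643 + 2598116066/46171 = 12369885019/46171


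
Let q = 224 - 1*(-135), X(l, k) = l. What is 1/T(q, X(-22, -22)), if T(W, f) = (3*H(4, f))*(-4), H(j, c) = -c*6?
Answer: -1/1584 ≈ -0.00063131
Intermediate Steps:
q = 359 (q = 224 + 135 = 359)
H(j, c) = -6*c
T(W, f) = 72*f (T(W, f) = (3*(-6*f))*(-4) = -18*f*(-4) = 72*f)
1/T(q, X(-22, -22)) = 1/(72*(-22)) = 1/(-1584) = -1/1584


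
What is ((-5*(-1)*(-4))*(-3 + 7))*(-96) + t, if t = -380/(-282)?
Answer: 1083070/141 ≈ 7681.3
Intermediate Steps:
t = 190/141 (t = -380*(-1/282) = 190/141 ≈ 1.3475)
((-5*(-1)*(-4))*(-3 + 7))*(-96) + t = ((-5*(-1)*(-4))*(-3 + 7))*(-96) + 190/141 = ((5*(-4))*4)*(-96) + 190/141 = -20*4*(-96) + 190/141 = -80*(-96) + 190/141 = 7680 + 190/141 = 1083070/141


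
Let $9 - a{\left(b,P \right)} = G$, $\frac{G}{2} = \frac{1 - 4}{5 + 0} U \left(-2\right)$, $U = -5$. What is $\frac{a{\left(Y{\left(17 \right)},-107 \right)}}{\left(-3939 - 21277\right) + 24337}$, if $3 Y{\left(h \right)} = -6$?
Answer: $- \frac{7}{293} \approx -0.023891$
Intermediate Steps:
$Y{\left(h \right)} = -2$ ($Y{\left(h \right)} = \frac{1}{3} \left(-6\right) = -2$)
$G = -12$ ($G = 2 \frac{1 - 4}{5 + 0} \left(-5\right) \left(-2\right) = 2 - \frac{3}{5} \left(-5\right) \left(-2\right) = 2 \left(-3\right) \frac{1}{5} \left(-5\right) \left(-2\right) = 2 \left(- \frac{3}{5}\right) \left(-5\right) \left(-2\right) = 2 \cdot 3 \left(-2\right) = 2 \left(-6\right) = -12$)
$a{\left(b,P \right)} = 21$ ($a{\left(b,P \right)} = 9 - -12 = 9 + 12 = 21$)
$\frac{a{\left(Y{\left(17 \right)},-107 \right)}}{\left(-3939 - 21277\right) + 24337} = \frac{21}{\left(-3939 - 21277\right) + 24337} = \frac{21}{-25216 + 24337} = \frac{21}{-879} = 21 \left(- \frac{1}{879}\right) = - \frac{7}{293}$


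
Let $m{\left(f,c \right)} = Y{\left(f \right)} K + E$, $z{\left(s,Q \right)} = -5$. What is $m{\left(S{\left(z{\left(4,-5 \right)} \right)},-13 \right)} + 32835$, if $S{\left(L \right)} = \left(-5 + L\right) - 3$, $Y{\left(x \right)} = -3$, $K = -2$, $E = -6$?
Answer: $32835$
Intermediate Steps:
$S{\left(L \right)} = -8 + L$
$m{\left(f,c \right)} = 0$ ($m{\left(f,c \right)} = \left(-3\right) \left(-2\right) - 6 = 6 - 6 = 0$)
$m{\left(S{\left(z{\left(4,-5 \right)} \right)},-13 \right)} + 32835 = 0 + 32835 = 32835$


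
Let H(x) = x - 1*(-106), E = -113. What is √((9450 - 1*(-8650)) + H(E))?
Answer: √18093 ≈ 134.51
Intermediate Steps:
H(x) = 106 + x (H(x) = x + 106 = 106 + x)
√((9450 - 1*(-8650)) + H(E)) = √((9450 - 1*(-8650)) + (106 - 113)) = √((9450 + 8650) - 7) = √(18100 - 7) = √18093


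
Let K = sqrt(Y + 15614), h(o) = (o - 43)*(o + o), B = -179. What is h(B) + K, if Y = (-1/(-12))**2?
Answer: 79476 + sqrt(2248417)/12 ≈ 79601.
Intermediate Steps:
h(o) = 2*o*(-43 + o) (h(o) = (-43 + o)*(2*o) = 2*o*(-43 + o))
Y = 1/144 (Y = (-1*(-1/12))**2 = (1/12)**2 = 1/144 ≈ 0.0069444)
K = sqrt(2248417)/12 (K = sqrt(1/144 + 15614) = sqrt(2248417/144) = sqrt(2248417)/12 ≈ 124.96)
h(B) + K = 2*(-179)*(-43 - 179) + sqrt(2248417)/12 = 2*(-179)*(-222) + sqrt(2248417)/12 = 79476 + sqrt(2248417)/12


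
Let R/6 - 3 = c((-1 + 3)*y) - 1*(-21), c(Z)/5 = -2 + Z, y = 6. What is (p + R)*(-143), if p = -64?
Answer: -54340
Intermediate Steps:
c(Z) = -10 + 5*Z (c(Z) = 5*(-2 + Z) = -10 + 5*Z)
R = 444 (R = 18 + 6*((-10 + 5*((-1 + 3)*6)) - 1*(-21)) = 18 + 6*((-10 + 5*(2*6)) + 21) = 18 + 6*((-10 + 5*12) + 21) = 18 + 6*((-10 + 60) + 21) = 18 + 6*(50 + 21) = 18 + 6*71 = 18 + 426 = 444)
(p + R)*(-143) = (-64 + 444)*(-143) = 380*(-143) = -54340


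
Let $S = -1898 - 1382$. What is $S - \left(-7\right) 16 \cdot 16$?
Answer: $-1488$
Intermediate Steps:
$S = -3280$
$S - \left(-7\right) 16 \cdot 16 = -3280 - \left(-7\right) 16 \cdot 16 = -3280 - \left(-112\right) 16 = -3280 - -1792 = -3280 + 1792 = -1488$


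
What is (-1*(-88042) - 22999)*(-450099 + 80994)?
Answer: -24007696515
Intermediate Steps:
(-1*(-88042) - 22999)*(-450099 + 80994) = (88042 - 22999)*(-369105) = 65043*(-369105) = -24007696515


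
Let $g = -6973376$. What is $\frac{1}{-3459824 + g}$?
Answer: $- \frac{1}{10433200} \approx -9.5848 \cdot 10^{-8}$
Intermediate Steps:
$\frac{1}{-3459824 + g} = \frac{1}{-3459824 - 6973376} = \frac{1}{-10433200} = - \frac{1}{10433200}$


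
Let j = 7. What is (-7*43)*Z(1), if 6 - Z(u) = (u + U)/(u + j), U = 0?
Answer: -14147/8 ≈ -1768.4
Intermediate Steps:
Z(u) = 6 - u/(7 + u) (Z(u) = 6 - (u + 0)/(u + 7) = 6 - u/(7 + u))
(-7*43)*Z(1) = (-7*43)*((42 + 5*1)/(7 + 1)) = -301*(42 + 5)/8 = -301*47/8 = -14147/8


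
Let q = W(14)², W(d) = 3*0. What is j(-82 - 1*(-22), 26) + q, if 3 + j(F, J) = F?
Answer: -63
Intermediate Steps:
W(d) = 0
j(F, J) = -3 + F
q = 0 (q = 0² = 0)
j(-82 - 1*(-22), 26) + q = (-3 + (-82 - 1*(-22))) + 0 = (-3 + (-82 + 22)) + 0 = (-3 - 60) + 0 = -63 + 0 = -63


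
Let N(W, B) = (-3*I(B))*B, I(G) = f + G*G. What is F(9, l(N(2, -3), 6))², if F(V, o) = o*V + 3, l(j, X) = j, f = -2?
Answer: 324900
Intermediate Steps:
I(G) = -2 + G² (I(G) = -2 + G*G = -2 + G²)
N(W, B) = B*(6 - 3*B²) (N(W, B) = (-3*(-2 + B²))*B = (6 - 3*B²)*B = B*(6 - 3*B²))
F(V, o) = 3 + V*o (F(V, o) = V*o + 3 = 3 + V*o)
F(9, l(N(2, -3), 6))² = (3 + 9*(3*(-3)*(2 - 1*(-3)²)))² = (3 + 9*(3*(-3)*(2 - 1*9)))² = (3 + 9*(3*(-3)*(2 - 9)))² = (3 + 9*(3*(-3)*(-7)))² = (3 + 9*63)² = (3 + 567)² = 570² = 324900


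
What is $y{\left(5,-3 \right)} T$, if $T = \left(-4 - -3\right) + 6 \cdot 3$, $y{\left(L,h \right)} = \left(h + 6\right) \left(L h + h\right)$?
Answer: $-918$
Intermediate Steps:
$y{\left(L,h \right)} = \left(6 + h\right) \left(h + L h\right)$
$T = 17$ ($T = \left(-4 + 3\right) + 18 = -1 + 18 = 17$)
$y{\left(5,-3 \right)} T = - 3 \left(6 - 3 + 6 \cdot 5 + 5 \left(-3\right)\right) 17 = - 3 \left(6 - 3 + 30 - 15\right) 17 = \left(-3\right) 18 \cdot 17 = \left(-54\right) 17 = -918$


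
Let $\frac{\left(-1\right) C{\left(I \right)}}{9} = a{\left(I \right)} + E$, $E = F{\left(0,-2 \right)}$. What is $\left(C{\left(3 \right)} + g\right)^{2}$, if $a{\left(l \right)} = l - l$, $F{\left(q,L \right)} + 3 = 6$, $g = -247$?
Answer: $75076$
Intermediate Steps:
$F{\left(q,L \right)} = 3$ ($F{\left(q,L \right)} = -3 + 6 = 3$)
$a{\left(l \right)} = 0$
$E = 3$
$C{\left(I \right)} = -27$ ($C{\left(I \right)} = - 9 \left(0 + 3\right) = \left(-9\right) 3 = -27$)
$\left(C{\left(3 \right)} + g\right)^{2} = \left(-27 - 247\right)^{2} = \left(-274\right)^{2} = 75076$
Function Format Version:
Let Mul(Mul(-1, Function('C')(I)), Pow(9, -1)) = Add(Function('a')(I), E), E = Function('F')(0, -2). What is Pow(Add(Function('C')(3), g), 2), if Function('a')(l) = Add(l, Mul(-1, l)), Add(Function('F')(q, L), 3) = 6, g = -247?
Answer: 75076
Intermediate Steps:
Function('F')(q, L) = 3 (Function('F')(q, L) = Add(-3, 6) = 3)
Function('a')(l) = 0
E = 3
Function('C')(I) = -27 (Function('C')(I) = Mul(-9, Add(0, 3)) = Mul(-9, 3) = -27)
Pow(Add(Function('C')(3), g), 2) = Pow(Add(-27, -247), 2) = Pow(-274, 2) = 75076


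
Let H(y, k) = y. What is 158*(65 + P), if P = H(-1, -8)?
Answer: 10112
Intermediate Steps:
P = -1
158*(65 + P) = 158*(65 - 1) = 158*64 = 10112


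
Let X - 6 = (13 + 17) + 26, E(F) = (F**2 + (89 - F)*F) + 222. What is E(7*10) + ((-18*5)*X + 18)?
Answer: 890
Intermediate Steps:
E(F) = 222 + F**2 + F*(89 - F) (E(F) = (F**2 + F*(89 - F)) + 222 = 222 + F**2 + F*(89 - F))
X = 62 (X = 6 + ((13 + 17) + 26) = 6 + (30 + 26) = 6 + 56 = 62)
E(7*10) + ((-18*5)*X + 18) = (222 + 89*(7*10)) + (-18*5*62 + 18) = (222 + 89*70) + (-90*62 + 18) = (222 + 6230) + (-5580 + 18) = 6452 - 5562 = 890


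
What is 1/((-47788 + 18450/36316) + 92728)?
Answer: 18158/816029745 ≈ 2.2252e-5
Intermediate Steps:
1/((-47788 + 18450/36316) + 92728) = 1/((-47788 + 18450*(1/36316)) + 92728) = 1/((-47788 + 9225/18158) + 92728) = 1/(-867725279/18158 + 92728) = 1/(816029745/18158) = 18158/816029745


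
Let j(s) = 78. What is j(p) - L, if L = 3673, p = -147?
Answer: -3595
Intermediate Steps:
j(p) - L = 78 - 1*3673 = 78 - 3673 = -3595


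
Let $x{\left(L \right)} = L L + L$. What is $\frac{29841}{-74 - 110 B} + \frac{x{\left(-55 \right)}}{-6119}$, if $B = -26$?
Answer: $\frac{24903237}{2435362} \approx 10.226$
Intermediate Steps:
$x{\left(L \right)} = L + L^{2}$ ($x{\left(L \right)} = L^{2} + L = L + L^{2}$)
$\frac{29841}{-74 - 110 B} + \frac{x{\left(-55 \right)}}{-6119} = \frac{29841}{-74 - -2860} + \frac{\left(-55\right) \left(1 - 55\right)}{-6119} = \frac{29841}{-74 + 2860} + \left(-55\right) \left(-54\right) \left(- \frac{1}{6119}\right) = \frac{29841}{2786} + 2970 \left(- \frac{1}{6119}\right) = 29841 \cdot \frac{1}{2786} - \frac{2970}{6119} = \frac{4263}{398} - \frac{2970}{6119} = \frac{24903237}{2435362}$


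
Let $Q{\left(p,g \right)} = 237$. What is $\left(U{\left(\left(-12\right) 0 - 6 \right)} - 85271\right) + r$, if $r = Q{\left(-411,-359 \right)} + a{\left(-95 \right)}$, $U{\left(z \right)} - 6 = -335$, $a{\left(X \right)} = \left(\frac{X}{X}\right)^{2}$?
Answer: $-85362$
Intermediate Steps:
$a{\left(X \right)} = 1$ ($a{\left(X \right)} = 1^{2} = 1$)
$U{\left(z \right)} = -329$ ($U{\left(z \right)} = 6 - 335 = -329$)
$r = 238$ ($r = 237 + 1 = 238$)
$\left(U{\left(\left(-12\right) 0 - 6 \right)} - 85271\right) + r = \left(-329 - 85271\right) + 238 = -85600 + 238 = -85362$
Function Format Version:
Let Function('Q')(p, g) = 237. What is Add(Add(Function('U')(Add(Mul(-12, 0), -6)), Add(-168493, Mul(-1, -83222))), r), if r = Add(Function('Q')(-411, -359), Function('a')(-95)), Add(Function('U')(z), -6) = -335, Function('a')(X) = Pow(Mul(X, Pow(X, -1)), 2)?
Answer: -85362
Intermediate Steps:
Function('a')(X) = 1 (Function('a')(X) = Pow(1, 2) = 1)
Function('U')(z) = -329 (Function('U')(z) = Add(6, -335) = -329)
r = 238 (r = Add(237, 1) = 238)
Add(Add(Function('U')(Add(Mul(-12, 0), -6)), Add(-168493, Mul(-1, -83222))), r) = Add(Add(-329, Add(-168493, Mul(-1, -83222))), 238) = Add(Add(-329, Add(-168493, 83222)), 238) = Add(Add(-329, -85271), 238) = Add(-85600, 238) = -85362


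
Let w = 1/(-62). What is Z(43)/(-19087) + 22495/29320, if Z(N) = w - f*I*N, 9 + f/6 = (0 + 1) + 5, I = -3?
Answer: 3084150183/3469711208 ≈ 0.88888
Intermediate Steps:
f = -18 (f = -54 + 6*((0 + 1) + 5) = -54 + 6*(1 + 5) = -54 + 6*6 = -54 + 36 = -18)
w = -1/62 ≈ -0.016129
Z(N) = -1/62 - 54*N (Z(N) = -1/62 - (-18*(-3))*N = -1/62 - 54*N)
Z(43)/(-19087) + 22495/29320 = (-1/62 - 54*43)/(-19087) + 22495/29320 = (-1/62 - 2322)*(-1/19087) + 22495*(1/29320) = -143965/62*(-1/19087) + 4499/5864 = 143965/1183394 + 4499/5864 = 3084150183/3469711208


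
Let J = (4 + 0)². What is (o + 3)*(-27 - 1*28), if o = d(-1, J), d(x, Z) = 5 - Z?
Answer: 440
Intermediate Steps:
J = 16 (J = 4² = 16)
o = -11 (o = 5 - 1*16 = 5 - 16 = -11)
(o + 3)*(-27 - 1*28) = (-11 + 3)*(-27 - 1*28) = -8*(-27 - 28) = -8*(-55) = 440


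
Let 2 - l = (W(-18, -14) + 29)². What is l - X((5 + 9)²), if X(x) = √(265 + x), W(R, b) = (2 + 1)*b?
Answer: -167 - √461 ≈ -188.47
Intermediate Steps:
W(R, b) = 3*b
l = -167 (l = 2 - (3*(-14) + 29)² = 2 - (-42 + 29)² = 2 - 1*(-13)² = 2 - 1*169 = 2 - 169 = -167)
l - X((5 + 9)²) = -167 - √(265 + (5 + 9)²) = -167 - √(265 + 14²) = -167 - √(265 + 196) = -167 - √461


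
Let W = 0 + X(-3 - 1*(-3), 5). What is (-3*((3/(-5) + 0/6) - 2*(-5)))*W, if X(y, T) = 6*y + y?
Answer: 0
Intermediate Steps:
X(y, T) = 7*y
W = 0 (W = 0 + 7*(-3 - 1*(-3)) = 0 + 7*(-3 + 3) = 0 + 7*0 = 0 + 0 = 0)
(-3*((3/(-5) + 0/6) - 2*(-5)))*W = -3*((3/(-5) + 0/6) - 2*(-5))*0 = -3*((3*(-⅕) + 0*(⅙)) + 10)*0 = -3*((-⅗ + 0) + 10)*0 = -3*(-⅗ + 10)*0 = -3*47/5*0 = -141/5*0 = 0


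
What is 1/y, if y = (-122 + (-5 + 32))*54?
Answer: -1/5130 ≈ -0.00019493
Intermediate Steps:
y = -5130 (y = (-122 + 27)*54 = -95*54 = -5130)
1/y = 1/(-5130) = -1/5130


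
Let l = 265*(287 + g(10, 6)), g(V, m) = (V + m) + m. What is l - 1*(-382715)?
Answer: 464600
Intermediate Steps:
g(V, m) = V + 2*m
l = 81885 (l = 265*(287 + (10 + 2*6)) = 265*(287 + (10 + 12)) = 265*(287 + 22) = 265*309 = 81885)
l - 1*(-382715) = 81885 - 1*(-382715) = 81885 + 382715 = 464600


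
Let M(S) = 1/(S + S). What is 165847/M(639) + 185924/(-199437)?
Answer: 42271163775718/199437 ≈ 2.1195e+8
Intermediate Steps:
M(S) = 1/(2*S)
165847/M(639) + 185924/(-199437) = 165847/(((½)/639)) + 185924/(-199437) = 165847/(((½)*(1/639))) + 185924*(-1/199437) = 165847/(1/1278) - 185924/199437 = 165847*1278 - 185924/199437 = 211952466 - 185924/199437 = 42271163775718/199437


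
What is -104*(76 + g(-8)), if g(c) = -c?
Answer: -8736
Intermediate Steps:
-104*(76 + g(-8)) = -104*(76 - 1*(-8)) = -104*(76 + 8) = -104*84 = -8736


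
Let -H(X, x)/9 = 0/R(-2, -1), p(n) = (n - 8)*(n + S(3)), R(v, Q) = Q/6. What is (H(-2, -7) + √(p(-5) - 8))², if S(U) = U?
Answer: 18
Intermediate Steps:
R(v, Q) = Q/6 (R(v, Q) = Q*(⅙) = Q/6)
p(n) = (-8 + n)*(3 + n) (p(n) = (n - 8)*(n + 3) = (-8 + n)*(3 + n))
H(X, x) = 0 (H(X, x) = -0/((⅙)*(-1)) = -0/(-⅙) = -0*(-6) = -9*0 = 0)
(H(-2, -7) + √(p(-5) - 8))² = (0 + √((-24 + (-5)² - 5*(-5)) - 8))² = (0 + √((-24 + 25 + 25) - 8))² = (0 + √(26 - 8))² = (0 + √18)² = (0 + 3*√2)² = (3*√2)² = 18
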